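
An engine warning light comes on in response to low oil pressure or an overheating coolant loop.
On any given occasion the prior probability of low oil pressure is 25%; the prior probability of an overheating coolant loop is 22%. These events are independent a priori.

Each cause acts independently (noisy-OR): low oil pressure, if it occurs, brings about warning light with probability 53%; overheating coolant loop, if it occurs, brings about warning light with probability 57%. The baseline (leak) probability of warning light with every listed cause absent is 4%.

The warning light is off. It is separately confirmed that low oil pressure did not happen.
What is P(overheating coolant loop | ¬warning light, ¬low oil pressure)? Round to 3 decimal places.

Under noisy-OR, P(warning light | causes) = 1 − (1−0.04)·∏(1−qᵢ) over the active causes.
P(¬warning light | ¬low oil pressure) = 0.96*0.78 + 0.4128*0.22 = 0.748800 + 0.090816 = 0.839616
The overheating coolant loop-present share is 0.4128*0.22 = 0.090816.
Hence the posterior is 0.090816/0.839616 ≈ 0.108.

P(overheating coolant loop | ¬warning light, ¬low oil pressure) ≈ 0.108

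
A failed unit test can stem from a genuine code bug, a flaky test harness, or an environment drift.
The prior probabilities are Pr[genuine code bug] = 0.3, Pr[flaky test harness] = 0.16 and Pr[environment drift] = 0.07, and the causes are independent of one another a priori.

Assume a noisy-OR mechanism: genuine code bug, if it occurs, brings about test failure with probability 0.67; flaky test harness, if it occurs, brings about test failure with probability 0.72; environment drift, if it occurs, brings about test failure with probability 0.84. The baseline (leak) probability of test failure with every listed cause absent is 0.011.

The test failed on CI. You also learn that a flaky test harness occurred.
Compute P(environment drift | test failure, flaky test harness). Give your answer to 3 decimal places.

Under noisy-OR, P(test failure | causes) = 1 − (1−0.011)·∏(1−qᵢ) over the active causes.
Weight on environment drift=true, given the evidence: 0.046829 + 0.020693 = 0.067522
The normalizing constant is 0.72308·0.7·0.93 + 0.955693·0.7·0.07 + 0.908616·0.3·0.93 + 0.985379·0.3·0.07 = 0.791751
Posterior = 0.067522 / 0.791751 ≈ 0.085

P(environment drift | test failure, flaky test harness) ≈ 0.085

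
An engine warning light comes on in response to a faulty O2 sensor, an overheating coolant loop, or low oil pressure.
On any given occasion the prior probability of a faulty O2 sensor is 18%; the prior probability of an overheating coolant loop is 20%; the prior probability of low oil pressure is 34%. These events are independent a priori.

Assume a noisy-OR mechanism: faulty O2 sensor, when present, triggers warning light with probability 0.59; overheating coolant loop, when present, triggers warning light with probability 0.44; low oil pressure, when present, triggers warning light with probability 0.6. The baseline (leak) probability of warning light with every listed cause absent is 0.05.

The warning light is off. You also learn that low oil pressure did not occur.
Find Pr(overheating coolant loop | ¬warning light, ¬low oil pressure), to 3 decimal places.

Pr(overheating coolant loop | ¬warning light, ¬low oil pressure) ≈ 0.123

Under noisy-OR, P(warning light | causes) = 1 − (1−0.05)·∏(1−qᵢ) over the active causes.
For the numerator, keep only overheating coolant loop=true terms: 0.087248 + 0.007852 = 0.095100
Normalizer over all consistent configurations: 0.95·0.82·0.8 + 0.532·0.82·0.2 + 0.3895·0.18·0.8 + 0.21812·0.18·0.2 = 0.774388
Posterior = 0.095100 / 0.774388 ≈ 0.123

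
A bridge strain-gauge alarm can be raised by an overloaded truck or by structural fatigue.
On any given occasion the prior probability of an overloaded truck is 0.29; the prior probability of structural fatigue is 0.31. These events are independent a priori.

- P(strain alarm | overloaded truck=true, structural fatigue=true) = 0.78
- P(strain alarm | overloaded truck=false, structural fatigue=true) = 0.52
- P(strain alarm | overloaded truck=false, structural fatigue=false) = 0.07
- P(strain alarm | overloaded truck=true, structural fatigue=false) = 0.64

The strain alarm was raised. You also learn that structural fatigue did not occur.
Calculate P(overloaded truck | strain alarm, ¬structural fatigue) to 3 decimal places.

P(overloaded truck | strain alarm, ¬structural fatigue) ≈ 0.789

Enumerate both values of overloaded truck and weight by the priors:
  P(strain alarm | ¬structural fatigue) = 0.07*0.71 + 0.64*0.29
        = 0.049700 + 0.185600 = 0.235300
The terms with overloaded truck present sum to 0.185600, so
  P(overloaded truck | strain alarm, ¬structural fatigue) = 0.185600 / 0.235300 ≈ 0.789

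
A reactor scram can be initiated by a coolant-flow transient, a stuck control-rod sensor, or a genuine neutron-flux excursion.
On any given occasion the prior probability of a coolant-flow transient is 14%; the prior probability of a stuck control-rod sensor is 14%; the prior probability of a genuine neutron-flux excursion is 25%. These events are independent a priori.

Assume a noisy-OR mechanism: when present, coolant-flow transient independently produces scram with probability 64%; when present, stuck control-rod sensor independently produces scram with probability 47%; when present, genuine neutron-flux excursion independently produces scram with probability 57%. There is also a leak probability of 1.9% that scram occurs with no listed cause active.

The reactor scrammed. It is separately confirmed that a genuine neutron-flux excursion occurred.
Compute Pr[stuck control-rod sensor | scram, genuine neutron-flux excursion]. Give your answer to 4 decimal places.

Pr[stuck control-rod sensor | scram, genuine neutron-flux excursion] ≈ 0.1739

Under noisy-OR, P(scram | causes) = 1 − (1−0.019)·∏(1−qᵢ) over the active causes.
P(scram | genuine neutron-flux excursion) = 0.57817·0.86·0.86 + 0.77643·0.86·0.14 + 0.848141·0.14·0.86 + 0.919515·0.14·0.14 = 0.427615 + 0.093482 + 0.102116 + 0.018022 = 0.641235
Of this, 0.111504 comes from 0.093482 + 0.018022 (the stuck control-rod sensor=true cases).
P(stuck control-rod sensor | scram, genuine neutron-flux excursion) = 0.111504 / 0.641235 ≈ 0.1739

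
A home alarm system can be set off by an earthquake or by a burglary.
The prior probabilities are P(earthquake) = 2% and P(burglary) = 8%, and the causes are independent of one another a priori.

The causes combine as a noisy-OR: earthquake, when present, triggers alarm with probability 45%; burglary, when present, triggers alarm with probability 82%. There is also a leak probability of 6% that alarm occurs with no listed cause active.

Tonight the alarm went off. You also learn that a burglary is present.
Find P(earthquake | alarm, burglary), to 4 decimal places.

P(earthquake | alarm, burglary) ≈ 0.0218

Under noisy-OR, P(alarm | causes) = 1 − (1−0.06)·∏(1−qᵢ) over the active causes.
Numerator (weight on configurations with earthquake): 0.90694*0.02 = 0.018139
Denominator P(alarm | burglary): 0.8308*0.98 + 0.90694*0.02 = 0.832323
Posterior = 0.018139 / 0.832323 ≈ 0.0218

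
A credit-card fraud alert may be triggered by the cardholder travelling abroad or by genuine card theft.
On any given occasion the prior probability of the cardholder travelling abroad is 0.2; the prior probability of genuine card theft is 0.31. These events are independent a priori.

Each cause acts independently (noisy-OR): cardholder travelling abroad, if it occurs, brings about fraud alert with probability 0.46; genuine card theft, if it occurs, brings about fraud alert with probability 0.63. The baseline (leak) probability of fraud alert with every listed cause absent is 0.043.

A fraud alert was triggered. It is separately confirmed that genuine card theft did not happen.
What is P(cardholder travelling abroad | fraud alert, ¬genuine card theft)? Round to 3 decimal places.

Under noisy-OR, P(fraud alert | causes) = 1 − (1−0.043)·∏(1−qᵢ) over the active causes.
Enumerate both values of cardholder travelling abroad and weight by the priors:
  P(fraud alert | ¬genuine card theft) = 0.043*0.8 + 0.48322*0.2
        = 0.034400 + 0.096644 = 0.131044
Keeping only the cardholder travelling abroad-present terms gives 0.096644, so
  P(cardholder travelling abroad | fraud alert, ¬genuine card theft) = 0.096644 / 0.131044 ≈ 0.737

P(cardholder travelling abroad | fraud alert, ¬genuine card theft) ≈ 0.737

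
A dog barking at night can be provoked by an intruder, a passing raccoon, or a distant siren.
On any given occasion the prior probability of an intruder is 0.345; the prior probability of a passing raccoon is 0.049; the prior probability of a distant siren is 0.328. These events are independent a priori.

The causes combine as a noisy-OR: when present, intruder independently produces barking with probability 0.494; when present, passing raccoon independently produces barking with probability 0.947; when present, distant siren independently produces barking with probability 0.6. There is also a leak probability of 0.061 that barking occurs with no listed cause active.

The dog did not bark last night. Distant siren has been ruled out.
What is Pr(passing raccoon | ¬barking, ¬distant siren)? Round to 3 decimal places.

Under noisy-OR, P(barking | causes) = 1 − (1−0.061)·∏(1−qᵢ) over the active causes.
Enumerate the 4 (intruder, passing raccoon) configurations and weight by the priors:
  P(¬barking | ¬distant siren) = 0.939×0.655×0.951 + 0.049767×0.655×0.049 + 0.475134×0.345×0.951 + 0.025182×0.345×0.049
        = 0.584908 + 0.001597 + 0.155889 + 0.000426 = 0.742820
The terms with passing raccoon present sum to 0.002023, so
  P(passing raccoon | ¬barking, ¬distant siren) = 0.002023 / 0.742820 ≈ 0.003

Pr(passing raccoon | ¬barking, ¬distant siren) ≈ 0.003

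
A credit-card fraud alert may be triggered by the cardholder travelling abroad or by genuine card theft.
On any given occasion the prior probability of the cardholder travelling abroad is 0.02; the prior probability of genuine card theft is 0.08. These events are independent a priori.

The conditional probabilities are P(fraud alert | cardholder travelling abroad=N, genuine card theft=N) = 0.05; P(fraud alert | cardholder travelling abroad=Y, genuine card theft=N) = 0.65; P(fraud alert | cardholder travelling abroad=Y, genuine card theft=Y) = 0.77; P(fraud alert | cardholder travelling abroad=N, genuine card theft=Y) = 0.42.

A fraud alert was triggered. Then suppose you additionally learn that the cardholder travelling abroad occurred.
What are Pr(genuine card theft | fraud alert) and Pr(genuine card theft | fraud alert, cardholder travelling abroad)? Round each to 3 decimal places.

By total probability over the 4 (cardholder travelling abroad, genuine card theft) configurations:
  P(fraud alert) = 0.05*0.98*0.92 + 0.42*0.98*0.08 + 0.65*0.02*0.92 + 0.77*0.02*0.08
        = 0.045080 + 0.032928 + 0.011960 + 0.001232 = 0.091200
Configurations with genuine card theft contribute 0.034160, so
  P(genuine card theft | fraud alert) = 0.034160 / 0.091200 ≈ 0.375

Now condition on the additional information:
P(fraud alert | cardholder travelling abroad) = 0.65*0.92 + 0.77*0.08 = 0.598000 + 0.061600 = 0.659600
Of this, 0.061600 comes from 0.77*0.08 (the genuine card theft=true cases).
P(genuine card theft | fraud alert, cardholder travelling abroad) = 0.061600 / 0.659600 ≈ 0.093
— cardholder travelling abroad explains away the evidence for genuine card theft.

Pr(genuine card theft | fraud alert) ≈ 0.375; Pr(genuine card theft | fraud alert, cardholder travelling abroad) ≈ 0.093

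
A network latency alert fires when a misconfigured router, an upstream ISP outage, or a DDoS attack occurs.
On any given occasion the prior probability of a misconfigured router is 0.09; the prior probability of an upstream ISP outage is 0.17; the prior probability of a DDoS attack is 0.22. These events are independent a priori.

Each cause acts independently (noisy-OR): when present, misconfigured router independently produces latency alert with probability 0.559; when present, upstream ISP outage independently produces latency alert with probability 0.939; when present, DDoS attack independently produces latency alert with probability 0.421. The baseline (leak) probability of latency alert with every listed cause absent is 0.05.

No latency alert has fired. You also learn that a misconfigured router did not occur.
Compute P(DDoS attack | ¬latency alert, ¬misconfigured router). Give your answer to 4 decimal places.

Under noisy-OR, P(latency alert | causes) = 1 − (1−0.05)·∏(1−qᵢ) over the active causes.
P(¬latency alert | ¬misconfigured router) = 0.95*0.83*0.78 + 0.55005*0.83*0.22 + 0.05795*0.17*0.78 + 0.033553*0.17*0.22 = 0.615030 + 0.100439 + 0.007684 + 0.001255 = 0.724408
The DDoS attack-present share is 0.100439 + 0.001255 = 0.101694.
So P(DDoS attack | ¬latency alert, ¬misconfigured router) = 0.101694/0.724408 ≈ 0.1404.

P(DDoS attack | ¬latency alert, ¬misconfigured router) ≈ 0.1404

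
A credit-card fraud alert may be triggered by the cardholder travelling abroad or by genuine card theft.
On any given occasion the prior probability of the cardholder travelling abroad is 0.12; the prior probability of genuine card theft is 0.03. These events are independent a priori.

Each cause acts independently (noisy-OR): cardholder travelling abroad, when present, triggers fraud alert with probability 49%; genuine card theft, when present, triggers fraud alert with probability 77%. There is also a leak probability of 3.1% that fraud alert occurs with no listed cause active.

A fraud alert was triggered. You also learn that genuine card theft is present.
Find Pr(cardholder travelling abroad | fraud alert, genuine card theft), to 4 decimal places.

Under noisy-OR, P(fraud alert | causes) = 1 − (1−0.031)·∏(1−qᵢ) over the active causes.
By total probability over both values of cardholder travelling abroad:
  P(fraud alert | genuine card theft) = 0.77713×0.88 + 0.886336×0.12
        = 0.683874 + 0.106360 = 0.790234
Configurations with cardholder travelling abroad contribute 0.106360, so
  P(cardholder travelling abroad | fraud alert, genuine card theft) = 0.106360 / 0.790234 ≈ 0.1346

Pr(cardholder travelling abroad | fraud alert, genuine card theft) ≈ 0.1346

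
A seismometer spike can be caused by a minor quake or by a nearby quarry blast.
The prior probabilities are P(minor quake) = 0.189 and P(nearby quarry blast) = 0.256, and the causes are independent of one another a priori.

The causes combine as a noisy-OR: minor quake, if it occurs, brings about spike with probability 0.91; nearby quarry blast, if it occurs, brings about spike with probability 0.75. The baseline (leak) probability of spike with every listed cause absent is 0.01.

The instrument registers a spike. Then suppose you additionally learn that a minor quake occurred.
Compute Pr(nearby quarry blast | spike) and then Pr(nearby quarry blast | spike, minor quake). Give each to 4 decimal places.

Pr(nearby quarry blast | spike) ≈ 0.6028; Pr(nearby quarry blast | spike, minor quake) ≈ 0.2697

Under noisy-OR, P(spike | causes) = 1 − (1−0.01)·∏(1−qᵢ) over the active causes.
For the numerator, keep only nearby quarry blast=true terms: 0.156231 + 0.047306 = 0.203537
Denominator P(spike): 0.01×0.811×0.744 + 0.7525×0.811×0.256 + 0.9109×0.189×0.744 + 0.977725×0.189×0.256 = 0.337658
P(nearby quarry blast | spike) = 0.203537/0.337658 ≈ 0.6028

Now also conditioning on minor quake=true:
Weight on nearby quarry blast=true, given the evidence: 0.977725*0.256 = 0.250298
Normalizer over all consistent configurations: 0.9109*0.744 + 0.977725*0.256 = 0.928008
P(nearby quarry blast | spike, minor quake) = 0.250298/0.928008 ≈ 0.2697
The drop from 0.6028 to 0.2697 is the explaining-away (discounting) effect.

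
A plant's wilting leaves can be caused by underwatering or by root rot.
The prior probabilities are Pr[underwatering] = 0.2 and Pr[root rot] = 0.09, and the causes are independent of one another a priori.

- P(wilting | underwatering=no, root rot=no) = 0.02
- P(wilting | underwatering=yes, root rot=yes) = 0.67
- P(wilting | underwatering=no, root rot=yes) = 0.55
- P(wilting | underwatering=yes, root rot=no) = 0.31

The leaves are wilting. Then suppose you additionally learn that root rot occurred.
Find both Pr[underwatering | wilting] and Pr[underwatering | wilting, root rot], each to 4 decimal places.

Pr[underwatering | wilting] ≈ 0.5584; Pr[underwatering | wilting, root rot] ≈ 0.2334

Numerator (weight on configurations with underwatering): 0.056420 + 0.012060 = 0.068480
Denominator P(wilting): 0.02×0.8×0.91 + 0.55×0.8×0.09 + 0.31×0.2×0.91 + 0.67×0.2×0.09 = 0.122640
P(underwatering | wilting) = 0.068480/0.122640 ≈ 0.5584

With the extra evidence:
Enumerate both values of underwatering and weight by the priors:
  P(wilting | root rot) = 0.55·0.8 + 0.67·0.2
        = 0.440000 + 0.134000 = 0.574000
Keeping only the underwatering-present terms gives 0.134000, so
  P(underwatering | wilting, root rot) = 0.134000 / 0.574000 ≈ 0.2334
Conditioning on root rot lowers the posterior on underwatering: the classic explaining-away effect in a common-effect structure.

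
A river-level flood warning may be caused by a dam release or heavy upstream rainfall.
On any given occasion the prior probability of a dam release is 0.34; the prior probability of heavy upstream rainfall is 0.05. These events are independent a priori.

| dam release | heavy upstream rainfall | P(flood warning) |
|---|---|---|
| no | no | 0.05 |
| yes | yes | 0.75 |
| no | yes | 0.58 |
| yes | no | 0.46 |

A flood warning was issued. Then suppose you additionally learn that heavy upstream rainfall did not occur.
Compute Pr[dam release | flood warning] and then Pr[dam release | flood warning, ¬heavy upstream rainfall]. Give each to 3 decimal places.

Pr[dam release | flood warning] ≈ 0.762; Pr[dam release | flood warning, ¬heavy upstream rainfall] ≈ 0.826

P(flood warning) = 0.05·0.66·0.95 + 0.58·0.66·0.05 + 0.46·0.34·0.95 + 0.75·0.34·0.05 = 0.031350 + 0.019140 + 0.148580 + 0.012750 = 0.211820
Restricting to configurations with dam release present: 0.148580 + 0.012750 = 0.161330.
So P(dam release | flood warning) = 0.161330/0.211820 ≈ 0.762.

Now also conditioning on heavy upstream rainfall≠true:
Sum P(flood warning|·) weighted by the priors over both values of dam release:
  P(flood warning | ¬heavy upstream rainfall) = 0.05*0.66 + 0.46*0.34
        = 0.033000 + 0.156400 = 0.189400
The terms with dam release present sum to 0.156400, so
  P(dam release | flood warning, ¬heavy upstream rainfall) = 0.156400 / 0.189400 ≈ 0.826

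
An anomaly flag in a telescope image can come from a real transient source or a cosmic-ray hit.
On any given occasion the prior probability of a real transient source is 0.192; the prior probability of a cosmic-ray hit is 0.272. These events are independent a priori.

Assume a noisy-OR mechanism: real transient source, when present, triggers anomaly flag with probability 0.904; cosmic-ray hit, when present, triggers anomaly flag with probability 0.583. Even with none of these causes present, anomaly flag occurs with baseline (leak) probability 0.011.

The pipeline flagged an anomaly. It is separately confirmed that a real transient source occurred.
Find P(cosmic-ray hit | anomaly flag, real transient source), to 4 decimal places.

Under noisy-OR, P(anomaly flag | causes) = 1 − (1−0.011)·∏(1−qᵢ) over the active causes.
For the numerator, keep only cosmic-ray hit=true terms: 0.960408*0.272 = 0.261231
Denominator P(anomaly flag | real transient source): 0.905056*0.728 + 0.960408*0.272 = 0.920112
P(cosmic-ray hit | anomaly flag, real transient source) = 0.261231/0.920112 ≈ 0.2839

P(cosmic-ray hit | anomaly flag, real transient source) ≈ 0.2839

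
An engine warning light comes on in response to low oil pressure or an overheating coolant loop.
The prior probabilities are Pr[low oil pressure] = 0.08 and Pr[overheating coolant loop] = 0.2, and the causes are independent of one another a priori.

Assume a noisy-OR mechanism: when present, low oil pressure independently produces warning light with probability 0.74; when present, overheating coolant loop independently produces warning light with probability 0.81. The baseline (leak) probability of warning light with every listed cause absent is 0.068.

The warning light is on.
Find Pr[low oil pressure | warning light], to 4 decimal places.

Under noisy-OR, P(warning light | causes) = 1 − (1−0.068)·∏(1−qᵢ) over the active causes.
P(warning light) = 0.068·0.92·0.8 + 0.82292·0.92·0.2 + 0.75768·0.08·0.8 + 0.953959·0.08·0.2 = 0.050048 + 0.151417 + 0.048492 + 0.015263 = 0.265220
Of this, 0.063755 comes from 0.048492 + 0.015263 (the low oil pressure=true cases).
Hence the posterior is 0.063755/0.265220 ≈ 0.2404.

Pr[low oil pressure | warning light] ≈ 0.2404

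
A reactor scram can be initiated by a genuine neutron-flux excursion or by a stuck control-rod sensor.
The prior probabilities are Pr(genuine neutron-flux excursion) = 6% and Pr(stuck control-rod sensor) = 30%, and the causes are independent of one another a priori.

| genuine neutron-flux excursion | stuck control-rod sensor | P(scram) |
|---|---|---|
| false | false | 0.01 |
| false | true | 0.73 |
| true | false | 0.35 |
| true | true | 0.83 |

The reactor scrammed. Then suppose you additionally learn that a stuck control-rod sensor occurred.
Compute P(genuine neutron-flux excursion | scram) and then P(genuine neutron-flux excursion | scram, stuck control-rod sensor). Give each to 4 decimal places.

P(genuine neutron-flux excursion | scram) ≈ 0.1224; P(genuine neutron-flux excursion | scram, stuck control-rod sensor) ≈ 0.0677

P(scram) = 0.01·0.94·0.7 + 0.73·0.94·0.3 + 0.35·0.06·0.7 + 0.83·0.06·0.3 = 0.006580 + 0.205860 + 0.014700 + 0.014940 = 0.242080
Restricting to configurations with genuine neutron-flux excursion present: 0.014700 + 0.014940 = 0.029640.
P(genuine neutron-flux excursion | scram) = 0.029640 / 0.242080 ≈ 0.1224

Now condition on the additional information:
P(scram | stuck control-rod sensor) = 0.73*0.94 + 0.83*0.06 = 0.686200 + 0.049800 = 0.736000
Restricting to configurations with genuine neutron-flux excursion present: 0.83*0.06 = 0.049800.
P(genuine neutron-flux excursion | scram, stuck control-rod sensor) = 0.049800 / 0.736000 ≈ 0.0677
This is intercausal reasoning (explaining away): once stuck control-rod sensor accounts for the scram, genuine neutron-flux excursion becomes less likely.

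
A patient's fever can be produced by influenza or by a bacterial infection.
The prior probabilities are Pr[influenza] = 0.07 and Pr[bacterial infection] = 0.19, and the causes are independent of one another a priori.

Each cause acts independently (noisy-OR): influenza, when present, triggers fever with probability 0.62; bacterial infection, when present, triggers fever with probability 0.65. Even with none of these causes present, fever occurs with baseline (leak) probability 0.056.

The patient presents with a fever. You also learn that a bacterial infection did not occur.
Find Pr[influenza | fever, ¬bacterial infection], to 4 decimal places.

Pr[influenza | fever, ¬bacterial infection] ≈ 0.4629

Under noisy-OR, P(fever | causes) = 1 − (1−0.056)·∏(1−qᵢ) over the active causes.
Enumerate both values of influenza and weight by the priors:
  P(fever | ¬bacterial infection) = 0.056*0.93 + 0.64128*0.07
        = 0.052080 + 0.044890 = 0.096970
Keeping only the influenza-present terms gives 0.044890, so
  P(influenza | fever, ¬bacterial infection) = 0.044890 / 0.096970 ≈ 0.4629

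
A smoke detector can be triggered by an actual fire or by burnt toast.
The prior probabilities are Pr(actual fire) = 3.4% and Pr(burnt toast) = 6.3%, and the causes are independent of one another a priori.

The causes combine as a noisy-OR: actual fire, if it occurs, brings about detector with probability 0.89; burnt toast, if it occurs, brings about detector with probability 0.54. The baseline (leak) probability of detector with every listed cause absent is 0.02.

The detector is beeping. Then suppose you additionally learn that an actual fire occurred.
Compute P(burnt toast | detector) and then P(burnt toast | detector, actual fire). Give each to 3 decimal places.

P(burnt toast | detector) ≈ 0.433; P(burnt toast | detector, actual fire) ≈ 0.067

Under noisy-OR, P(detector | causes) = 1 − (1−0.02)·∏(1−qᵢ) over the active causes.
Enumerate the 4 (actual fire, burnt toast) configurations and weight by the priors:
  P(detector) = 0.02*0.966*0.937 + 0.5492*0.966*0.063 + 0.8922*0.034*0.937 + 0.950412*0.034*0.063
        = 0.018103 + 0.033423 + 0.028424 + 0.002036 = 0.081986
The terms with burnt toast present sum to 0.035459, so
  P(burnt toast | detector) = 0.035459 / 0.081986 ≈ 0.433

Now condition on the additional information:
P(detector | actual fire) = 0.8922×0.937 + 0.950412×0.063 = 0.835991 + 0.059876 = 0.895867
The burnt toast-present share is 0.950412×0.063 = 0.059876.
P(burnt toast | detector, actual fire) = 0.059876 / 0.895867 ≈ 0.067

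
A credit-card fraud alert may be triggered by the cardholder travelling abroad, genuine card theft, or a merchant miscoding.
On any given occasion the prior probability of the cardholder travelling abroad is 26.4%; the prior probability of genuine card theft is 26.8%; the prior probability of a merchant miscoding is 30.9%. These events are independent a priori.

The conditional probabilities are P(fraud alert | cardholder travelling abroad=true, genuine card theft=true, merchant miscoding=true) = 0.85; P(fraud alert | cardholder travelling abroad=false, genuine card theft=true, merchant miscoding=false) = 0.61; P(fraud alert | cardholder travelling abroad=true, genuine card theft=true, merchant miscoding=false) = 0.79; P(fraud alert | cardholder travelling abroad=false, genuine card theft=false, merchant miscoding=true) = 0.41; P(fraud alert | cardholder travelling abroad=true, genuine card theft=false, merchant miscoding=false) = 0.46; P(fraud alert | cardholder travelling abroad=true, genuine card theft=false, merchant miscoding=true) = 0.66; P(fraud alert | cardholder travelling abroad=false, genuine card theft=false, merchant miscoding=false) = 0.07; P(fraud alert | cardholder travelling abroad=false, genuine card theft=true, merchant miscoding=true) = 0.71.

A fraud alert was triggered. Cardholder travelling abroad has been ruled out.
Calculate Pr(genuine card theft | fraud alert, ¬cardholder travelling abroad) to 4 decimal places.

Pr(genuine card theft | fraud alert, ¬cardholder travelling abroad) ≈ 0.5727

Enumerate the 4 (genuine card theft, merchant miscoding) configurations and weight by the priors:
  P(fraud alert | ¬cardholder travelling abroad) = 0.07·0.732·0.691 + 0.41·0.732·0.309 + 0.61·0.268·0.691 + 0.71·0.268·0.309
        = 0.035407 + 0.092737 + 0.112965 + 0.058797 = 0.299906
Configurations with genuine card theft contribute 0.171762, so
  P(genuine card theft | fraud alert, ¬cardholder travelling abroad) = 0.171762 / 0.299906 ≈ 0.5727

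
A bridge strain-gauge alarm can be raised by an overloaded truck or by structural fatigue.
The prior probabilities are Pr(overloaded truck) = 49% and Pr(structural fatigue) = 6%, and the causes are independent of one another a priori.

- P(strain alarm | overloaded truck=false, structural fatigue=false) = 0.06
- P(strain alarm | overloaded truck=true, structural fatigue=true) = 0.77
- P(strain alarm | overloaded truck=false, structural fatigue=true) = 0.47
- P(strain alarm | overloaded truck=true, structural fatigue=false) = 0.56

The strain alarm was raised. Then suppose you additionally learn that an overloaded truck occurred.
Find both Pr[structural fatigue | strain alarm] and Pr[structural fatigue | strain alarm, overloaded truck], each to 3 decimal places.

Pr[structural fatigue | strain alarm] ≈ 0.114; Pr[structural fatigue | strain alarm, overloaded truck] ≈ 0.081

Sum P(strain alarm|·) weighted by the priors over the 4 (overloaded truck, structural fatigue) configurations:
  P(strain alarm) = 0.06·0.51·0.94 + 0.47·0.51·0.06 + 0.56·0.49·0.94 + 0.77·0.49·0.06
        = 0.028764 + 0.014382 + 0.257936 + 0.022638 = 0.323720
The terms with structural fatigue present sum to 0.037020, so
  P(structural fatigue | strain alarm) = 0.037020 / 0.323720 ≈ 0.114

With the extra evidence:
Enumerate both values of structural fatigue and weight by the priors:
  P(strain alarm | overloaded truck) = 0.56·0.94 + 0.77·0.06
        = 0.526400 + 0.046200 = 0.572600
The terms with structural fatigue present sum to 0.046200, so
  P(structural fatigue | strain alarm, overloaded truck) = 0.046200 / 0.572600 ≈ 0.081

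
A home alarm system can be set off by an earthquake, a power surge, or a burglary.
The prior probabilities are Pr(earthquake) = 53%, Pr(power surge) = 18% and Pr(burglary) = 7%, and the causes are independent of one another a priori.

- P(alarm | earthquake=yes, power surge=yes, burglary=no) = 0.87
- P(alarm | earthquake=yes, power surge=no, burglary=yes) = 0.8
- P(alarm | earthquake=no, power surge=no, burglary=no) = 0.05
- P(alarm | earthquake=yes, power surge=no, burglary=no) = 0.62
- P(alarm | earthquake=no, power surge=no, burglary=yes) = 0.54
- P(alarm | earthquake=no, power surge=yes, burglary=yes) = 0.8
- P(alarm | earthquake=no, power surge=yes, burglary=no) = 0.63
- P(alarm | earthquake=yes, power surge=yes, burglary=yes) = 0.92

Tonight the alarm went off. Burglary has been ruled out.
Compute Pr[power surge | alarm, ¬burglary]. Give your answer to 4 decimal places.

Pr[power surge | alarm, ¬burglary] ≈ 0.3207

Weight on power surge=true, given the evidence: 0.053298 + 0.082998 = 0.136296
Normalizer over all consistent configurations: 0.05×0.47×0.82 + 0.63×0.47×0.18 + 0.62×0.53×0.82 + 0.87×0.53×0.18 = 0.425018
Posterior = 0.136296 / 0.425018 ≈ 0.3207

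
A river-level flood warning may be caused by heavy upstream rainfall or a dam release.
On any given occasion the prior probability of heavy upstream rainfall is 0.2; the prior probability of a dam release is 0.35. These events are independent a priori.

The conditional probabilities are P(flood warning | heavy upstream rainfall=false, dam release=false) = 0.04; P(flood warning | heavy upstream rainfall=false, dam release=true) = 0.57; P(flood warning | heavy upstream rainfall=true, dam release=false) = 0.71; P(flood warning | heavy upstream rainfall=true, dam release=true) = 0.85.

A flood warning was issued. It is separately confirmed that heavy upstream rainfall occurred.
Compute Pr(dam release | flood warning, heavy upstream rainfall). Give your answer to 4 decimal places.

P(flood warning | heavy upstream rainfall) = 0.71*0.65 + 0.85*0.35 = 0.461500 + 0.297500 = 0.759000
The dam release-present share is 0.85*0.35 = 0.297500.
Hence the posterior is 0.297500/0.759000 ≈ 0.3920.

Pr(dam release | flood warning, heavy upstream rainfall) ≈ 0.3920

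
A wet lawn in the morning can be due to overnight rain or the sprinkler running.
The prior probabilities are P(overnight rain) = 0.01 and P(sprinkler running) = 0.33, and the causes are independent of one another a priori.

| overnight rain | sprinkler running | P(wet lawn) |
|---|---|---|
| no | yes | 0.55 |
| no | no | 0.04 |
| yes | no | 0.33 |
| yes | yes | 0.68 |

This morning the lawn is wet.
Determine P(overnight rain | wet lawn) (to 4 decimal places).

P(overnight rain | wet lawn) ≈ 0.0211

Weight on overnight rain=true, given the evidence: 0.002211 + 0.002244 = 0.004455
The normalizing constant is 0.04×0.99×0.67 + 0.55×0.99×0.33 + 0.33×0.01×0.67 + 0.68×0.01×0.33 = 0.210672
P(overnight rain | wet lawn) = 0.004455/0.210672 ≈ 0.0211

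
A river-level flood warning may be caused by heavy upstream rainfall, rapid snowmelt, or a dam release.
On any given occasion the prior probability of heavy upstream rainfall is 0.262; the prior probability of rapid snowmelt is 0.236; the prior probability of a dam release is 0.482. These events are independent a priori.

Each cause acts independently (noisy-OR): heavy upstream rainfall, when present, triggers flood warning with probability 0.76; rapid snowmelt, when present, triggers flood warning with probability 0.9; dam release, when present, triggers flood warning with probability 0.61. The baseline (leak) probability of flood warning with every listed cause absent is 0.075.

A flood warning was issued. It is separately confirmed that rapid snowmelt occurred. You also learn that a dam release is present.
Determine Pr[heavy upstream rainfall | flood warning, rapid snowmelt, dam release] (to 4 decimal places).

Pr[heavy upstream rainfall | flood warning, rapid snowmelt, dam release] ≈ 0.2675

Under noisy-OR, P(flood warning | causes) = 1 − (1−0.075)·∏(1−qᵢ) over the active causes.
Enumerate both values of heavy upstream rainfall and weight by the priors:
  P(flood warning | rapid snowmelt, dam release) = 0.963925×0.738 + 0.991342×0.262
        = 0.711377 + 0.259732 = 0.971109
Configurations with heavy upstream rainfall contribute 0.259732, so
  P(heavy upstream rainfall | flood warning, rapid snowmelt, dam release) = 0.259732 / 0.971109 ≈ 0.2675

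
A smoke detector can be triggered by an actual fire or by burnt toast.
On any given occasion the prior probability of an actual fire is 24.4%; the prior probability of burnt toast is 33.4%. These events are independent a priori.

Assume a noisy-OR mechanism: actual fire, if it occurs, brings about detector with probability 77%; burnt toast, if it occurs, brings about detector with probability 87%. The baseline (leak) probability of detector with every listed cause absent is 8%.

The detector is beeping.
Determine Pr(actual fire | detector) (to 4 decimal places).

Pr(actual fire | detector) ≈ 0.4413

Under noisy-OR, P(detector | causes) = 1 − (1−0.08)·∏(1−qᵢ) over the active causes.
For the numerator, keep only actual fire=true terms: 0.128118 + 0.079254 = 0.207372
Denominator P(detector): 0.08*0.756*0.666 + 0.8804*0.756*0.334 + 0.7884*0.244*0.666 + 0.972492*0.244*0.334 = 0.469957
P(actual fire | detector) = 0.207372/0.469957 ≈ 0.4413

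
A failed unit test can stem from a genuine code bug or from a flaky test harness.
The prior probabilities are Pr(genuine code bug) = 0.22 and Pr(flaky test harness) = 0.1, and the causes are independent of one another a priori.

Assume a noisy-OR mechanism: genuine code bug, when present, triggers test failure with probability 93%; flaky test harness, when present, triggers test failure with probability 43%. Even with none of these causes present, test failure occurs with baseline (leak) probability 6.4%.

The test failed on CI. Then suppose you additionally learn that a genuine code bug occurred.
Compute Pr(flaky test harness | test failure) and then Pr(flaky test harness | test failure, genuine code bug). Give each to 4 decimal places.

Pr(flaky test harness | test failure) ≈ 0.2002; Pr(flaky test harness | test failure, genuine code bug) ≈ 0.1027

Under noisy-OR, P(test failure | causes) = 1 − (1−0.064)·∏(1−qᵢ) over the active causes.
Enumerate the 4 (genuine code bug, flaky test harness) configurations and weight by the priors:
  P(test failure) = 0.064×0.78×0.9 + 0.46648×0.78×0.1 + 0.93448×0.22×0.9 + 0.962654×0.22×0.1
        = 0.044928 + 0.036385 + 0.185027 + 0.021178 = 0.287518
Keeping only the flaky test harness-present terms gives 0.057563, so
  P(flaky test harness | test failure) = 0.057563 / 0.287518 ≈ 0.2002

Now condition on the additional information:
For the numerator, keep only flaky test harness=true terms: 0.962654×0.1 = 0.096265
The normalizing constant is 0.93448×0.9 + 0.962654×0.1 = 0.937297
P(flaky test harness | test failure, genuine code bug) = 0.096265/0.937297 ≈ 0.1027
Conditioning on genuine code bug lowers the posterior on flaky test harness: the classic explaining-away effect in a common-effect structure.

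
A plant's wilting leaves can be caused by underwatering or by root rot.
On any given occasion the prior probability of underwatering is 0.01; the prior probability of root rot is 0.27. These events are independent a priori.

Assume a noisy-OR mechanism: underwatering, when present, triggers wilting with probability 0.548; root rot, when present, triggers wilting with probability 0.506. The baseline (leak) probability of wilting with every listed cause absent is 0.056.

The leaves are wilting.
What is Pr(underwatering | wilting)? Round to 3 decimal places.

Under noisy-OR, P(wilting | causes) = 1 − (1−0.056)·∏(1−qᵢ) over the active causes.
P(wilting) = 0.056*0.99*0.73 + 0.533664*0.99*0.27 + 0.573312*0.01*0.73 + 0.789216*0.01*0.27 = 0.040471 + 0.142648 + 0.004185 + 0.002131 = 0.189435
Of this, 0.006316 comes from 0.004185 + 0.002131 (the underwatering=true cases).
P(underwatering | wilting) = 0.006316 / 0.189435 ≈ 0.033

Pr(underwatering | wilting) ≈ 0.033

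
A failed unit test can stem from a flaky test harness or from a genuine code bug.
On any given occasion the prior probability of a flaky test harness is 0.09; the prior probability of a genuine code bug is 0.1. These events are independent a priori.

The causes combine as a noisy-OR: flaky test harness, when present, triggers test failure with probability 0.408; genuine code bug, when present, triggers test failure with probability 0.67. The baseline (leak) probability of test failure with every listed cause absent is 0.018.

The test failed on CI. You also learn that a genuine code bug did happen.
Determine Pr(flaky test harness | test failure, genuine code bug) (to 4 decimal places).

Under noisy-OR, P(test failure | causes) = 1 − (1−0.018)·∏(1−qᵢ) over the active causes.
Numerator (weight on configurations with flaky test harness): 0.808156*0.09 = 0.072734
Denominator P(test failure | genuine code bug): 0.67594*0.91 + 0.808156*0.09 = 0.687839
Posterior = 0.072734 / 0.687839 ≈ 0.1057

Pr(flaky test harness | test failure, genuine code bug) ≈ 0.1057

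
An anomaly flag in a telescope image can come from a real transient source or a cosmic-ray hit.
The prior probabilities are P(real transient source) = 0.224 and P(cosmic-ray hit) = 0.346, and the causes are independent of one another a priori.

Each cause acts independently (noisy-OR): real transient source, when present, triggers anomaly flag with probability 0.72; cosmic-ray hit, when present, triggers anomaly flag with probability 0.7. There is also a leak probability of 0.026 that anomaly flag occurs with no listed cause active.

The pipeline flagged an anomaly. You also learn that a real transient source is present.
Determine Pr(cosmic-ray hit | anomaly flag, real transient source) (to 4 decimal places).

Pr(cosmic-ray hit | anomaly flag, real transient source) ≈ 0.4005

Under noisy-OR, P(anomaly flag | causes) = 1 − (1−0.026)·∏(1−qᵢ) over the active causes.
Weight on cosmic-ray hit=true, given the evidence: 0.918184×0.346 = 0.317692
Normalizer over all consistent configurations: 0.72728×0.654 + 0.918184×0.346 = 0.793333
Posterior = 0.317692 / 0.793333 ≈ 0.4005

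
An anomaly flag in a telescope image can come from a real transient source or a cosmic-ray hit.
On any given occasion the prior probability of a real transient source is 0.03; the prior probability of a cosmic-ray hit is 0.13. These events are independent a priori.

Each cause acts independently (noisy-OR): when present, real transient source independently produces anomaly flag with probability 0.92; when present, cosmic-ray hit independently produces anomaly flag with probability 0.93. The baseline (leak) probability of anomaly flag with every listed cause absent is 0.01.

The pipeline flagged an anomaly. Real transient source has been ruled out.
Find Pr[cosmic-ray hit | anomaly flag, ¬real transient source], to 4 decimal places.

Under noisy-OR, P(anomaly flag | causes) = 1 − (1−0.01)·∏(1−qᵢ) over the active causes.
P(anomaly flag | ¬real transient source) = 0.01·0.87 + 0.9307·0.13 = 0.008700 + 0.120991 = 0.129691
Of this, 0.120991 comes from 0.9307·0.13 (the cosmic-ray hit=true cases).
P(cosmic-ray hit | anomaly flag, ¬real transient source) = 0.120991 / 0.129691 ≈ 0.9329

Pr[cosmic-ray hit | anomaly flag, ¬real transient source] ≈ 0.9329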